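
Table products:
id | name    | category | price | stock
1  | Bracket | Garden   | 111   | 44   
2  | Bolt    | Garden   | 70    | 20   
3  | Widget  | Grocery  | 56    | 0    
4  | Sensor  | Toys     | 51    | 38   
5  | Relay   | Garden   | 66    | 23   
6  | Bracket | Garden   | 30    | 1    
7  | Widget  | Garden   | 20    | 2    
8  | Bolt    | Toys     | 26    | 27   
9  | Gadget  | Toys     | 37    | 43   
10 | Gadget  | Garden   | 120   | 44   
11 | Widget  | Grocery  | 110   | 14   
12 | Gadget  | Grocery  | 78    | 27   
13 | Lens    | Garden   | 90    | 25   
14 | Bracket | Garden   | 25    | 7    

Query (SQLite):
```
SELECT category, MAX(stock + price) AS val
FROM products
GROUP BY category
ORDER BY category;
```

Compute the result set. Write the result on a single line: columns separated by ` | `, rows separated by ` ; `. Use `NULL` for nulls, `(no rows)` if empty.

For each row compute stock + price.
Group by category; take MAX of the expression per group.
  Garden: ids {1, 2, 5, 6, 7, 10, 13, 14} → MAX(stock + price)=164
  Grocery: ids {3, 11, 12} → MAX(stock + price)=124
  Toys: ids {4, 8, 9} → MAX(stock + price)=89

Garden | 164 ; Grocery | 124 ; Toys | 89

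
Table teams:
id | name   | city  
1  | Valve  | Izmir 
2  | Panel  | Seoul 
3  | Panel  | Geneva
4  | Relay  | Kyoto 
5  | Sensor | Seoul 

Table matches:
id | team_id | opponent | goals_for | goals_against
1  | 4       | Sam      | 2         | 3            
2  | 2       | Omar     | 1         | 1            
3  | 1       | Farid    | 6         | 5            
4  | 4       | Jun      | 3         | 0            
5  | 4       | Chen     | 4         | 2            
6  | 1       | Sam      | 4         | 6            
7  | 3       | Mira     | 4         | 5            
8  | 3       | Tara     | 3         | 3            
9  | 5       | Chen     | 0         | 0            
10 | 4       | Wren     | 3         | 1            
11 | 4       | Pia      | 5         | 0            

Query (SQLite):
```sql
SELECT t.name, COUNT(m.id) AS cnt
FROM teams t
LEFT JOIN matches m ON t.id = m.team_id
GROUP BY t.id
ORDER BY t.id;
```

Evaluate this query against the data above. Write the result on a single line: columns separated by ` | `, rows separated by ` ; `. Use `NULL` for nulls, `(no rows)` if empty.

Valve | 2 ; Panel | 1 ; Panel | 2 ; Relay | 5 ; Sensor | 1

LEFT JOIN keeps every teams row; unmatched ones get NULL for matches columns.
Group by teams.id and compute COUNT(m.id). COUNT(col) of an all-NULL group is 0.
  1: ids {3, 6} → COUNT(m.id)=2
  2: ids {2} → COUNT(m.id)=1
  3: ids {7, 8} → COUNT(m.id)=2
  4: ids {1, 4, 5, 10, 11} → COUNT(m.id)=5
  5: ids {9} → COUNT(m.id)=1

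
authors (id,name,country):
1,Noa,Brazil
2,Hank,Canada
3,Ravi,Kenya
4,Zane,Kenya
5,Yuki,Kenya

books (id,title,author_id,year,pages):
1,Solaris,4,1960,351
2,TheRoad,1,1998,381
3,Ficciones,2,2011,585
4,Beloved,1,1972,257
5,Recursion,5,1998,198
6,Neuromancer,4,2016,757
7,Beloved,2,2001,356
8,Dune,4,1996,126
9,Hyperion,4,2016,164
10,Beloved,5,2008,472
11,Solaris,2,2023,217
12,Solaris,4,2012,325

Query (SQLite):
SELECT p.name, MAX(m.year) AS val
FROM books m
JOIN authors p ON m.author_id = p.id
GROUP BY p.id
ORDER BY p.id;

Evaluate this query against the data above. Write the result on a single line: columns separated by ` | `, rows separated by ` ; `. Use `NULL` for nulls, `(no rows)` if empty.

Noa | 1998 ; Hank | 2023 ; Zane | 2016 ; Yuki | 2008

Join each books row to its authors via author_id.
Group joined rows by authors.id; compute MAX(m.year) per group.
  1: ids {2, 4} → MAX(m.year)=1998
  2: ids {3, 7, 11} → MAX(m.year)=2023
  4: ids {1, 6, 8, 9, 12} → MAX(m.year)=2016
  5: ids {5, 10} → MAX(m.year)=2008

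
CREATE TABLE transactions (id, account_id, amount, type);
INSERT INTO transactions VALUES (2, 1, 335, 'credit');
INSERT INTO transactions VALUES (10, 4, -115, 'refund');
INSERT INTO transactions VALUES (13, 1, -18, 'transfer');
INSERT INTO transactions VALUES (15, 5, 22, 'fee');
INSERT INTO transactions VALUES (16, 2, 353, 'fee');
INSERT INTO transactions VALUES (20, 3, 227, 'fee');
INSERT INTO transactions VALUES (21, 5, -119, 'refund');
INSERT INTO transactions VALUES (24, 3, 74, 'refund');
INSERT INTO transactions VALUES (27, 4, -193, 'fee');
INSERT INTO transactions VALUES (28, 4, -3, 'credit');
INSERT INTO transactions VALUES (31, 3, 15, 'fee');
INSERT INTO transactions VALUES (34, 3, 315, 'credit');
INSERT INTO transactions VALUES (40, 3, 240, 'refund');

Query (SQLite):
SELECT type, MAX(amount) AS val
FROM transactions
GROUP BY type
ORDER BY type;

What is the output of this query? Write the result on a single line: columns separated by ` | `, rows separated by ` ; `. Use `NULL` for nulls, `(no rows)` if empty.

credit | 335 ; fee | 353 ; refund | 240 ; transfer | -18

Partition transactions by type; compute MAX(amount) within each group.
  credit: ids {2, 28, 34} → MAX(amount)=335
  fee: ids {15, 16, 20, 27, 31} → MAX(amount)=353
  refund: ids {10, 21, 24, 40} → MAX(amount)=240
  transfer: ids {13} → MAX(amount)=-18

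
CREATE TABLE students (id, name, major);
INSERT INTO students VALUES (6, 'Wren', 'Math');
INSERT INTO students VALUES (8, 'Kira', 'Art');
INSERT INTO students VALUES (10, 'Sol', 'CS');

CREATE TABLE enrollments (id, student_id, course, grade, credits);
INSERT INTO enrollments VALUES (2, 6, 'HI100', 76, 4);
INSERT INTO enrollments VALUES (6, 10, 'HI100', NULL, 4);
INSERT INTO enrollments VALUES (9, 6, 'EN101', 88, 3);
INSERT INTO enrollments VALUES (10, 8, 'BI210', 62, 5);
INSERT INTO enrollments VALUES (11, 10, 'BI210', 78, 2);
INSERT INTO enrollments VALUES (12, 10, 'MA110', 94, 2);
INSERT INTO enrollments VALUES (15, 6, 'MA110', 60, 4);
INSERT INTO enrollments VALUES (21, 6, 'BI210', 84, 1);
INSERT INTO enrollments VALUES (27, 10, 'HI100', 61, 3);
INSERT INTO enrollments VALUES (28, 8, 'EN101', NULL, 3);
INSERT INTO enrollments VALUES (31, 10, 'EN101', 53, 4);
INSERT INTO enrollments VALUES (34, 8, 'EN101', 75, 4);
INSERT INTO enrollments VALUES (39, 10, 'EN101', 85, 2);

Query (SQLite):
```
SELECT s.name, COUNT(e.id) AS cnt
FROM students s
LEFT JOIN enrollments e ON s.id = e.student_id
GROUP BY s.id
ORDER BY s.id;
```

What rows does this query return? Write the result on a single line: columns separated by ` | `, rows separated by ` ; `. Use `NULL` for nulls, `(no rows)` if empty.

LEFT JOIN keeps every students row; unmatched ones get NULL for enrollments columns.
Group by students.id and compute COUNT(e.id). COUNT(col) of an all-NULL group is 0.
  6: ids {2, 9, 15, 21} → COUNT(e.id)=4
  8: ids {10, 28, 34} → COUNT(e.id)=3
  10: ids {6, 11, 12, 27, 31, 39} → COUNT(e.id)=6

Wren | 4 ; Kira | 3 ; Sol | 6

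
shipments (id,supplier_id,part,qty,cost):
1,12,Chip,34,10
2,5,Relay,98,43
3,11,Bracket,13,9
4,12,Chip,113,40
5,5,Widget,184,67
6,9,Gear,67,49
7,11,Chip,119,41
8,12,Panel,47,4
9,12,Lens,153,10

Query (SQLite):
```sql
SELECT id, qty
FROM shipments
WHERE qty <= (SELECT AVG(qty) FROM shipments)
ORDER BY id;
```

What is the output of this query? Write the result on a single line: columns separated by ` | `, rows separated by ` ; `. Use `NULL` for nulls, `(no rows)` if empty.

Scalar subquery: AVG(qty) over all shipments rows = 92.0.
Keep rows where qty <= that value.

1 | 34 ; 3 | 13 ; 6 | 67 ; 8 | 47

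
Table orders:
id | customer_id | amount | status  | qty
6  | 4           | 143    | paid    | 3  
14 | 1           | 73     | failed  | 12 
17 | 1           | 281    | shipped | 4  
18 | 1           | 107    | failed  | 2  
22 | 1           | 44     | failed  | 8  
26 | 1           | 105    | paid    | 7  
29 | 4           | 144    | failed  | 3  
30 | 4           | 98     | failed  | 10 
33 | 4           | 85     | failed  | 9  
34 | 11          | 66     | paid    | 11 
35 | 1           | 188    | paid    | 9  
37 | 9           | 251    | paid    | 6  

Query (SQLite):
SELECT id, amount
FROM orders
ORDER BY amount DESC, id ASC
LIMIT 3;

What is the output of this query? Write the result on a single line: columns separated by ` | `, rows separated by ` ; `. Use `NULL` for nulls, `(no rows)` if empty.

Sort by amount desc, tiebreak id asc: (281, id=17), (251, id=37), (188, id=35), (144, id=29), (143, id=6), (107, id=18) …. Take first 3.

17 | 281 ; 37 | 251 ; 35 | 188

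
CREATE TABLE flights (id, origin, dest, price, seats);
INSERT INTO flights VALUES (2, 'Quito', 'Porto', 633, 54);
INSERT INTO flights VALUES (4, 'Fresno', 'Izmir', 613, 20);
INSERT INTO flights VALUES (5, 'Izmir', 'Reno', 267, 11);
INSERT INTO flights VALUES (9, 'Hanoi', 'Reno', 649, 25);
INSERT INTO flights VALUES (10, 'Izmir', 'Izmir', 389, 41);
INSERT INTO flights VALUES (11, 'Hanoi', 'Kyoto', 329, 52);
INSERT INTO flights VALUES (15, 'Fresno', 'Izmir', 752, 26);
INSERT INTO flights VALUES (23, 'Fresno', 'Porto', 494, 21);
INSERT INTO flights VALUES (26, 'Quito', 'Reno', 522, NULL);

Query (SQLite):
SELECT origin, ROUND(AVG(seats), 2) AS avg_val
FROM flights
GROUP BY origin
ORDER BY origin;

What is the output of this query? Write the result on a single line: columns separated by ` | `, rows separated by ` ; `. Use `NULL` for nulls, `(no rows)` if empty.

Fresno | 22.33 ; Hanoi | 38.5 ; Izmir | 26 ; Quito | 54

Partition flights by origin; compute ROUND(AVG(seats), 2) within each group.
  Fresno: ids {4, 15, 23} → ROUND(AVG(seats), 2)=22.33
  Hanoi: ids {9, 11} → ROUND(AVG(seats), 2)=38.5
  Izmir: ids {5, 10} → ROUND(AVG(seats), 2)=26
  Quito: ids {2, 26} → ROUND(AVG(seats), 2)=54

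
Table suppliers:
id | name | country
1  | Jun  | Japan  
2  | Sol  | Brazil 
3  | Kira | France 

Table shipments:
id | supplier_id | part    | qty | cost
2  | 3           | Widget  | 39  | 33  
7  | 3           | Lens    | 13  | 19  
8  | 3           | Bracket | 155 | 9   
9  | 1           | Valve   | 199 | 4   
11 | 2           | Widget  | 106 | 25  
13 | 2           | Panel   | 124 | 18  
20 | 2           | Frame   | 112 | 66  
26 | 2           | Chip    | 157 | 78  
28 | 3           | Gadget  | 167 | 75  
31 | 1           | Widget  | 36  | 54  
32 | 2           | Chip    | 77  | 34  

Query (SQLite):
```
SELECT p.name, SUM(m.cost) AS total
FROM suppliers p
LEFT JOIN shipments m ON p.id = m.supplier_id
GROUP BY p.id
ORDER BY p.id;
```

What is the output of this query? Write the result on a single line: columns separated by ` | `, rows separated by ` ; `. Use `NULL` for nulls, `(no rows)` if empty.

LEFT JOIN keeps every suppliers row; unmatched ones get NULL for shipments columns.
Group by suppliers.id and compute SUM(m.cost). SUM over an all-NULL group is NULL.
  1: ids {9, 31} → SUM(m.cost)=58
  2: ids {11, 13, 20, 26, 32} → SUM(m.cost)=221
  3: ids {2, 7, 8, 28} → SUM(m.cost)=136

Jun | 58 ; Sol | 221 ; Kira | 136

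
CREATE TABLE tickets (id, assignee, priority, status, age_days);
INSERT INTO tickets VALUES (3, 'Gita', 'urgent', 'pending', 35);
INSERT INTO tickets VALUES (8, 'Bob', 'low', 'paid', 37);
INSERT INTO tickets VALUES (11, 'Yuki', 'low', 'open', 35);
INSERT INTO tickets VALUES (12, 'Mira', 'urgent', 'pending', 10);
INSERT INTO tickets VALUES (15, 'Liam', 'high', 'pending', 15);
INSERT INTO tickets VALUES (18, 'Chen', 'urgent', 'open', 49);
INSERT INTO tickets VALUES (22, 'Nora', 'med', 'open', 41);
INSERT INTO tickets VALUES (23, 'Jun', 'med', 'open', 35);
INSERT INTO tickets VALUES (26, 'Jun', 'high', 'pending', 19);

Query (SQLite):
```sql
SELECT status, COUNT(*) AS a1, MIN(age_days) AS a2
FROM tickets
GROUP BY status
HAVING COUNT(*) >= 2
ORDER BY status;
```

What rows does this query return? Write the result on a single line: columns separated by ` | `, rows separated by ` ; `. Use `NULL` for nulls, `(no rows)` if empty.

Group tickets by status.
Per group compute: COUNT(*), MIN(age_days).
HAVING: drop groups with fewer than 2 rows.
  open: ids {11, 18, 22, 23} → COUNT(*)=4, MIN(age_days)=35
  paid: ids {8} → COUNT(*)=1, MIN(age_days)=37
  pending: ids {3, 12, 15, 26} → COUNT(*)=4, MIN(age_days)=10

open | 4 | 35 ; pending | 4 | 10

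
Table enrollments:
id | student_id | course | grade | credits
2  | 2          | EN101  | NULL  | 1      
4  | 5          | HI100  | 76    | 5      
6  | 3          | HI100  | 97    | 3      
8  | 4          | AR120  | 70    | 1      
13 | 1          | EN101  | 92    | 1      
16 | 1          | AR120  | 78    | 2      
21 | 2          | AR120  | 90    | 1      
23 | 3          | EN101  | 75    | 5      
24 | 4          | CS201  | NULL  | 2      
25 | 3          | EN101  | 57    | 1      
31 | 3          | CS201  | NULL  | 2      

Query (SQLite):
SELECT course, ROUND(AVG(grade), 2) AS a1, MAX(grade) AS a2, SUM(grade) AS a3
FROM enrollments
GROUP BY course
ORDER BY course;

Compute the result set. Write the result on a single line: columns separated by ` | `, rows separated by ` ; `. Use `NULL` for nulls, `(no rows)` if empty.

Group enrollments by course.
Per group compute: ROUND(AVG(grade), 2), MAX(grade), SUM(grade).
  AR120: ids {8, 16, 21} → ROUND(AVG(grade), 2)=79.33, MAX(grade)=90, SUM(grade)=238
  CS201: ids {24, 31} → ROUND(AVG(grade), 2)=NULL, MAX(grade)=NULL, SUM(grade)=NULL
  EN101: ids {2, 13, 23, 25} → ROUND(AVG(grade), 2)=74.67, MAX(grade)=92, SUM(grade)=224
  HI100: ids {4, 6} → ROUND(AVG(grade), 2)=86.5, MAX(grade)=97, SUM(grade)=173

AR120 | 79.33 | 90 | 238 ; CS201 | NULL | NULL | NULL ; EN101 | 74.67 | 92 | 224 ; HI100 | 86.5 | 97 | 173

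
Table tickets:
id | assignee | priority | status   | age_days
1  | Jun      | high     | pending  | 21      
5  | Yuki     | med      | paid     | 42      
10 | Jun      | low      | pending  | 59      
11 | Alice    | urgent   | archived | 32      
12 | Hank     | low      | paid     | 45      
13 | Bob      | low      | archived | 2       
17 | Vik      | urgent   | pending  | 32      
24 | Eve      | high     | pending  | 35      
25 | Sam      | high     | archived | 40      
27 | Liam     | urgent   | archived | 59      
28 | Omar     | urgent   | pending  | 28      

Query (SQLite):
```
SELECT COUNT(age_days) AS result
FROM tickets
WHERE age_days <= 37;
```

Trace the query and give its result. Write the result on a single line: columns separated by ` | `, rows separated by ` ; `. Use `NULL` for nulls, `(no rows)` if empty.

6

Rows where age_days <= 37 → age_days values: [21, 32, 2, 32, 35, 28].
COUNT(age_days) counts non-NULL values → 6.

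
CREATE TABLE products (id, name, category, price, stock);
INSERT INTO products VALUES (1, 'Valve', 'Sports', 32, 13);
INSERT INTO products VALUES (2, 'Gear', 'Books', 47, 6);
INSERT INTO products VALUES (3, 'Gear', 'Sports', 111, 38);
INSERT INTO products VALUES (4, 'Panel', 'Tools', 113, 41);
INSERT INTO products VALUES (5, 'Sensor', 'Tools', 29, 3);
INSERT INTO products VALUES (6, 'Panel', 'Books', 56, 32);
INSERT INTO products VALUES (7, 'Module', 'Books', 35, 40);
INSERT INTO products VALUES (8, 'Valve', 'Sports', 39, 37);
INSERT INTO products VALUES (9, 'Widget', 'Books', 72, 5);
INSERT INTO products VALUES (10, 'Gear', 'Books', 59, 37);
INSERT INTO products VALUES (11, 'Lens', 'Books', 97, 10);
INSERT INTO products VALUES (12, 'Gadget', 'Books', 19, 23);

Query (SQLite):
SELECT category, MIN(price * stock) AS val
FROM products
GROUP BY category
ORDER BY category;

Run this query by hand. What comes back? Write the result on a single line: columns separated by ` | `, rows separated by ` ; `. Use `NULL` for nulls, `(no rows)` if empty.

For each row compute price * stock.
Group by category; take MIN of the expression per group.
  Books: ids {2, 6, 7, 9, 10, 11, 12} → MIN(price * stock)=282
  Sports: ids {1, 3, 8} → MIN(price * stock)=416
  Tools: ids {4, 5} → MIN(price * stock)=87

Books | 282 ; Sports | 416 ; Tools | 87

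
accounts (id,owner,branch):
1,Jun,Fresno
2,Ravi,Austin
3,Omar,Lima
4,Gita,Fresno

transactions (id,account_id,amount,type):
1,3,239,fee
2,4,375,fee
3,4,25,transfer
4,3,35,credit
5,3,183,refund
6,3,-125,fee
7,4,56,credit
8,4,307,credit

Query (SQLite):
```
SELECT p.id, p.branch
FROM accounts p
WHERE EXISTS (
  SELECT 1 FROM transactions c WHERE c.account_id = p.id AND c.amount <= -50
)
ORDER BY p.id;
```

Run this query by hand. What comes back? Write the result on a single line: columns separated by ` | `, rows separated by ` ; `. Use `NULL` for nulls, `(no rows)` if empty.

3 | Lima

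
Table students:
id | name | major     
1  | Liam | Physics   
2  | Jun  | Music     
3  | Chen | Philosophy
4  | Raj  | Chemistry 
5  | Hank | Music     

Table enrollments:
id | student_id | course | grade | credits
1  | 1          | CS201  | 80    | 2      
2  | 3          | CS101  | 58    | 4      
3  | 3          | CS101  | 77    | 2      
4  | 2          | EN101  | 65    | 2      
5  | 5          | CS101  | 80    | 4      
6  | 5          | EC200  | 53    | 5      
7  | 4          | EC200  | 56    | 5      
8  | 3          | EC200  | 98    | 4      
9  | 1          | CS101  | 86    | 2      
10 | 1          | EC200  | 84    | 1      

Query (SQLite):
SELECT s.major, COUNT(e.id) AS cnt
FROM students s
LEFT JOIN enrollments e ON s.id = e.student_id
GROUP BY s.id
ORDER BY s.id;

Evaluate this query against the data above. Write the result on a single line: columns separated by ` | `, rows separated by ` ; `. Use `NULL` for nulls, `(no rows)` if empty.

LEFT JOIN keeps every students row; unmatched ones get NULL for enrollments columns.
Group by students.id and compute COUNT(e.id). COUNT(col) of an all-NULL group is 0.
  1: ids {1, 9, 10} → COUNT(e.id)=3
  2: ids {4} → COUNT(e.id)=1
  3: ids {2, 3, 8} → COUNT(e.id)=3
  4: ids {7} → COUNT(e.id)=1
  5: ids {5, 6} → COUNT(e.id)=2

Physics | 3 ; Music | 1 ; Philosophy | 3 ; Chemistry | 1 ; Music | 2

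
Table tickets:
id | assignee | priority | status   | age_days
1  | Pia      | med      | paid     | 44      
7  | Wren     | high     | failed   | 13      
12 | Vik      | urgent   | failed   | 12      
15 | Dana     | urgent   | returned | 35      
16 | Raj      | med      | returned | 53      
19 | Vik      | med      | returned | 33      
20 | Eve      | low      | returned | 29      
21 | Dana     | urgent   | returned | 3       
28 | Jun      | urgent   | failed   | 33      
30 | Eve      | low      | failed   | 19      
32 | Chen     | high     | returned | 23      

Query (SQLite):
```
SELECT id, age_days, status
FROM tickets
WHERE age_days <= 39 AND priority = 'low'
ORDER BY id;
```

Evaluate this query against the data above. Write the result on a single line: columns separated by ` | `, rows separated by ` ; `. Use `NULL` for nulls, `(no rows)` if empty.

20 | 29 | returned ; 30 | 19 | failed

age_days <= 39: ids {7, 12, 15, 19, 20, 21, 28, 30, 32}
priority = 'low': ids {20, 30}
Combine with AND.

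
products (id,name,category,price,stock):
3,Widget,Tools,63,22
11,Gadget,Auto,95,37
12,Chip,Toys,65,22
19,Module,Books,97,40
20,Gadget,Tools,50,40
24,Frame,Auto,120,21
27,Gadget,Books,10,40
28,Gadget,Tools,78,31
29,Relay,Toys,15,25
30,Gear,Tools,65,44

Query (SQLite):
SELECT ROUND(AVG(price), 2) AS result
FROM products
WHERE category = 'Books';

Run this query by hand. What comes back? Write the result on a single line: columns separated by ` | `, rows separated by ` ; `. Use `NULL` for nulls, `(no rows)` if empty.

53.5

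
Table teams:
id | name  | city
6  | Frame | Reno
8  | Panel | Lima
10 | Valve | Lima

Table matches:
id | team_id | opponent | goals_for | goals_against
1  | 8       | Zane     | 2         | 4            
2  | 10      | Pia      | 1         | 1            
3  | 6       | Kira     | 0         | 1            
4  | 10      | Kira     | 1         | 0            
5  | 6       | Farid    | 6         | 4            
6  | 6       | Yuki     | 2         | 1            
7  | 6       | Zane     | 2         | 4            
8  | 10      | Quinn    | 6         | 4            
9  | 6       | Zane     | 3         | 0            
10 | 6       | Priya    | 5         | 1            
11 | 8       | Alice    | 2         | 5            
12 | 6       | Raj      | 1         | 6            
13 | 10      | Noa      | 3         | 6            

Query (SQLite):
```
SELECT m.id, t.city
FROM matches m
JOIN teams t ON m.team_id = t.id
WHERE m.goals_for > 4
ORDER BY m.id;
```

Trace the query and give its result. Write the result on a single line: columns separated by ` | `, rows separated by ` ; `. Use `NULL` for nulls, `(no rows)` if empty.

Each matches row matches the teams row where team_id = teams.id.
Then keep rows with m.goals_for > 4.

5 | Reno ; 8 | Lima ; 10 | Reno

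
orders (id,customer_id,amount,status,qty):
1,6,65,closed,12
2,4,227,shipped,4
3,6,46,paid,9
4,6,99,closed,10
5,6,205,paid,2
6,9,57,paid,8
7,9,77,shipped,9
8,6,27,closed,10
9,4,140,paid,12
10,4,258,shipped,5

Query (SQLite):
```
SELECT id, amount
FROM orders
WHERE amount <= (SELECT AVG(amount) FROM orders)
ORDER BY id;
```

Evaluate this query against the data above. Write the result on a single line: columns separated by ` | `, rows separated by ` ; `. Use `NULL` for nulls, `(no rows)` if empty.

Scalar subquery: AVG(amount) over all orders rows = 120.1.
Keep rows where amount <= that value.

1 | 65 ; 3 | 46 ; 4 | 99 ; 6 | 57 ; 7 | 77 ; 8 | 27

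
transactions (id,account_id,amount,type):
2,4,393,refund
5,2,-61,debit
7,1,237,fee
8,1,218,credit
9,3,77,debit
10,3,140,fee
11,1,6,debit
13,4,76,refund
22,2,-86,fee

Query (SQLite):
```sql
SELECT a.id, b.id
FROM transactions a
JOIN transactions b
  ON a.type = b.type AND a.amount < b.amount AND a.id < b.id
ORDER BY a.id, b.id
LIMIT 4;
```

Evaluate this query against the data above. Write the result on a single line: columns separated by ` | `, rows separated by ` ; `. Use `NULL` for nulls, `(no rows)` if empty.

5 | 9 ; 5 | 11

Pairs (a,b) with same type, a.amount < b.amount, a.id < b.id.
type groups: credit:{8} debit:{5,9,11} fee:{7,10,22} refund:{2,13}
Ordered by (a.id, b.id); first 4.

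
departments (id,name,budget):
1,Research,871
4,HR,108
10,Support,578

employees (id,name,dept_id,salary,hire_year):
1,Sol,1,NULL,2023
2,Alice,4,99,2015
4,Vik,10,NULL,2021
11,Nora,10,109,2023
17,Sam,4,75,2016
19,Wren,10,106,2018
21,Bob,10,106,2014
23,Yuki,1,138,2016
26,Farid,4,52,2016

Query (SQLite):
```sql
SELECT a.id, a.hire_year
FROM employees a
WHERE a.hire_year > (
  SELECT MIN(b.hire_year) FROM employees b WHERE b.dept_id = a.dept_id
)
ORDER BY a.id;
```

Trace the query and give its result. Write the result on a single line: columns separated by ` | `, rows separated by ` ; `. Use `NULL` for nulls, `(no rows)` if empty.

1 | 2023 ; 4 | 2021 ; 11 | 2023 ; 17 | 2016 ; 19 | 2018 ; 26 | 2016

For each employees row a, compute MIN(hire_year) over rows sharing a.dept_id.
Keep row a if a.hire_year > that per-group MIN.
  dept_id=1: MIN(hire_year) = 2016
  dept_id=4: MIN(hire_year) = 2015
  dept_id=10: MIN(hire_year) = 2014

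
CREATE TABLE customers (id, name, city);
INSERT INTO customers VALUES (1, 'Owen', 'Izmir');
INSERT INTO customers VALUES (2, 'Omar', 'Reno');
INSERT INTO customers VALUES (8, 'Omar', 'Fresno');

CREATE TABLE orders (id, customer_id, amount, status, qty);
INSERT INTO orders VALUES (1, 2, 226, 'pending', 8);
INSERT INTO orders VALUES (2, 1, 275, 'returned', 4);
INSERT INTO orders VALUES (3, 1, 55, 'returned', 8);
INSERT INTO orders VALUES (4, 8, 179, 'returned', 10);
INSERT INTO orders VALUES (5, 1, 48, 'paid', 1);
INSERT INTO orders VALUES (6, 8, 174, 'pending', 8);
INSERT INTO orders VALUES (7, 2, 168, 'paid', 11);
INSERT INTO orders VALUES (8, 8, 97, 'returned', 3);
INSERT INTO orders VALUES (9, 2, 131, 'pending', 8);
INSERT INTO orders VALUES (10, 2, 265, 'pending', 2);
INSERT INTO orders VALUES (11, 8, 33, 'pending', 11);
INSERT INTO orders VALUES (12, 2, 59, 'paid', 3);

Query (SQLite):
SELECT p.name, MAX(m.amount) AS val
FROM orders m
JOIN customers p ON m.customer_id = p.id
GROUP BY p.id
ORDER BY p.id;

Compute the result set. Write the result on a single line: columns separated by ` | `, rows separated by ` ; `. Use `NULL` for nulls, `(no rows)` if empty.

Owen | 275 ; Omar | 265 ; Omar | 179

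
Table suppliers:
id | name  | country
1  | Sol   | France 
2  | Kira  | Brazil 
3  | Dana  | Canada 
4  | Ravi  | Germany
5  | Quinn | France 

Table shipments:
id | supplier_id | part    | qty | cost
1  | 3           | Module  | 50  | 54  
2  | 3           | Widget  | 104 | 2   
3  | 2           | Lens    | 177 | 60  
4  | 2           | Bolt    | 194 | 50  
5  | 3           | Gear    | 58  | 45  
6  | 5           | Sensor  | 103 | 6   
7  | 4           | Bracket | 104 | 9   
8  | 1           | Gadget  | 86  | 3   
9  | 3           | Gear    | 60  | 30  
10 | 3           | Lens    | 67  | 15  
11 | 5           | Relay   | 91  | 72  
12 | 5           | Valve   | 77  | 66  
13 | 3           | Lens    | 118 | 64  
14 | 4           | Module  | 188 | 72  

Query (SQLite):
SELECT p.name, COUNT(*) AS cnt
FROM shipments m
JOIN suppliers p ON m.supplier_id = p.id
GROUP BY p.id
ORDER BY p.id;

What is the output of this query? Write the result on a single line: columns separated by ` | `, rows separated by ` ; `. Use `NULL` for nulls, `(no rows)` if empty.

Join each shipments row to its suppliers via supplier_id.
Group joined rows by suppliers.id; compute COUNT(*) per group.
  1: ids {8} → COUNT(*)=1
  2: ids {3, 4} → COUNT(*)=2
  3: ids {1, 2, 5, 9, 10, 13} → COUNT(*)=6
  4: ids {7, 14} → COUNT(*)=2
  5: ids {6, 11, 12} → COUNT(*)=3

Sol | 1 ; Kira | 2 ; Dana | 6 ; Ravi | 2 ; Quinn | 3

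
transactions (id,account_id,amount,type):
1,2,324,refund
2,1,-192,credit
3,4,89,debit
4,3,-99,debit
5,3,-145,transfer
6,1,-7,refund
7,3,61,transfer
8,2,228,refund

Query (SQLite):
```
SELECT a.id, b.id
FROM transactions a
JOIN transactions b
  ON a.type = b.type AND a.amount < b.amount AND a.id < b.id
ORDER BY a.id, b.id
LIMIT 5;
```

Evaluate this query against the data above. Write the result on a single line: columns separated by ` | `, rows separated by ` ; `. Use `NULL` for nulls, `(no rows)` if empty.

Pairs (a,b) with same type, a.amount < b.amount, a.id < b.id.
type groups: credit:{2} debit:{3,4} refund:{1,6,8} transfer:{5,7}
Ordered by (a.id, b.id); first 5.

5 | 7 ; 6 | 8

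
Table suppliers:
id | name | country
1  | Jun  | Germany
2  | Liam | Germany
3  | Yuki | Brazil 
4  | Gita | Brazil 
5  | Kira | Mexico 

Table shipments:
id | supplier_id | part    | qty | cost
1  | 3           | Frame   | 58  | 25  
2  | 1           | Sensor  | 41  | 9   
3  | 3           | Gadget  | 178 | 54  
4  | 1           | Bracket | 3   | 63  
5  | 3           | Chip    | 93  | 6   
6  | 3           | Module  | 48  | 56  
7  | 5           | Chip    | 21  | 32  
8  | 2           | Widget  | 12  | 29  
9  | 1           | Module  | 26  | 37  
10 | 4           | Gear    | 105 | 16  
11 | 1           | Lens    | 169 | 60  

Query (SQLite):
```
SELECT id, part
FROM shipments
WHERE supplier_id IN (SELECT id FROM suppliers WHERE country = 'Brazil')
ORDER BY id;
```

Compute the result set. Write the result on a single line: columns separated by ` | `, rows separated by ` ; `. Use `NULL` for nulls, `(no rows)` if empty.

Inner query: suppliers.id where country = 'Brazil'.
Outer: keep shipments rows whose supplier_id is in that set.
Inner query → {3, 4}

1 | Frame ; 3 | Gadget ; 5 | Chip ; 6 | Module ; 10 | Gear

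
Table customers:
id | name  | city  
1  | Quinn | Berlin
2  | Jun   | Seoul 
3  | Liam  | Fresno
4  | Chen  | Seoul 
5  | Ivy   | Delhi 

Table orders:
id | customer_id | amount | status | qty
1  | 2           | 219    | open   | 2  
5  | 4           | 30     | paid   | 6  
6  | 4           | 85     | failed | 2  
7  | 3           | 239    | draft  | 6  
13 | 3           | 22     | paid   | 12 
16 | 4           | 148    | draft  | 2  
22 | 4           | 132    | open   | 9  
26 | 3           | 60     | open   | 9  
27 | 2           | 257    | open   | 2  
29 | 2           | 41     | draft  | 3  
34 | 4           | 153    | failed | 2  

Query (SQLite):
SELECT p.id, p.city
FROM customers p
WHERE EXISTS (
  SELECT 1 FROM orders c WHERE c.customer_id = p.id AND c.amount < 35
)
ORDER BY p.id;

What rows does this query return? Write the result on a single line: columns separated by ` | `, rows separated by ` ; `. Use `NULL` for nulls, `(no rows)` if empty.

3 | Fresno ; 4 | Seoul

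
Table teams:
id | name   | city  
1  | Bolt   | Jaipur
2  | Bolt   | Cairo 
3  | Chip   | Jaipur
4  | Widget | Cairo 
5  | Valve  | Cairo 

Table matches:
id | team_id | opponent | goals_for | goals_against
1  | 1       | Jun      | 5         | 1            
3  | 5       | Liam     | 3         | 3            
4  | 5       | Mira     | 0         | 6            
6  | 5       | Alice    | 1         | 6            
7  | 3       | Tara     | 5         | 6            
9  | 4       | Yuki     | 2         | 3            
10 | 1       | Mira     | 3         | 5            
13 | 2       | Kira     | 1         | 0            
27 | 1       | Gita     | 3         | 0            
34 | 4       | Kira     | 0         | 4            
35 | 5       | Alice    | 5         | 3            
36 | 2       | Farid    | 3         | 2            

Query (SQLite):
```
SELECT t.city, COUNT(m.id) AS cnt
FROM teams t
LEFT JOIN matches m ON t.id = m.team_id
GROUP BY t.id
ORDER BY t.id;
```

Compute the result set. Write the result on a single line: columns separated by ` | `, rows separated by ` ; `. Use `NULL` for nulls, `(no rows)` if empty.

Jaipur | 3 ; Cairo | 2 ; Jaipur | 1 ; Cairo | 2 ; Cairo | 4

LEFT JOIN keeps every teams row; unmatched ones get NULL for matches columns.
Group by teams.id and compute COUNT(m.id). COUNT(col) of an all-NULL group is 0.
  1: ids {1, 10, 27} → COUNT(m.id)=3
  2: ids {13, 36} → COUNT(m.id)=2
  3: ids {7} → COUNT(m.id)=1
  4: ids {9, 34} → COUNT(m.id)=2
  5: ids {3, 4, 6, 35} → COUNT(m.id)=4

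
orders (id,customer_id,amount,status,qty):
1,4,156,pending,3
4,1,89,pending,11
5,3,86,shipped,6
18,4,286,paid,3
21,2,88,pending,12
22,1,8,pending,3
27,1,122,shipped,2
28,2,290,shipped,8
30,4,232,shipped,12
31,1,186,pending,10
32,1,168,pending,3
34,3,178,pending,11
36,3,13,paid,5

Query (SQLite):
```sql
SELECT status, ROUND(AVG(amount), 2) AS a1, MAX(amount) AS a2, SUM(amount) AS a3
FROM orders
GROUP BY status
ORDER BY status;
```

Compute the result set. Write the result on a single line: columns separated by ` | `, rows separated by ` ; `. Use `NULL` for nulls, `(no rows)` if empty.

Group orders by status.
Per group compute: ROUND(AVG(amount), 2), MAX(amount), SUM(amount).
  paid: ids {18, 36} → ROUND(AVG(amount), 2)=149.5, MAX(amount)=286, SUM(amount)=299
  pending: ids {1, 4, 21, 22, 31, 32, 34} → ROUND(AVG(amount), 2)=124.71, MAX(amount)=186, SUM(amount)=873
  shipped: ids {5, 27, 28, 30} → ROUND(AVG(amount), 2)=182.5, MAX(amount)=290, SUM(amount)=730

paid | 149.5 | 286 | 299 ; pending | 124.71 | 186 | 873 ; shipped | 182.5 | 290 | 730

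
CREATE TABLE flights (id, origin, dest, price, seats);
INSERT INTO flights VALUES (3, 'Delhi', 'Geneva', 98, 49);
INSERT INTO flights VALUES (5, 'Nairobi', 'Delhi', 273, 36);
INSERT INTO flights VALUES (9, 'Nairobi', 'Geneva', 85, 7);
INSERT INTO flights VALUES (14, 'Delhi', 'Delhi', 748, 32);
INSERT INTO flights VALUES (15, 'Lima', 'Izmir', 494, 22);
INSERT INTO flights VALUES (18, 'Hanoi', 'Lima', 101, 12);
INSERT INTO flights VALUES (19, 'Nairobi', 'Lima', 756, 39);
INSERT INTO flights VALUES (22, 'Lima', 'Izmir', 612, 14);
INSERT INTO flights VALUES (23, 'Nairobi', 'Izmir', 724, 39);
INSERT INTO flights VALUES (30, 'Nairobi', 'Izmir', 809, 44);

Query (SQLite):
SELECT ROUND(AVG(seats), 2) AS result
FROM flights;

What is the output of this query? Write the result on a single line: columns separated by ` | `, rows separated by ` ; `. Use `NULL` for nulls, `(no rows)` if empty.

29.4

All seats values: [49, 36, 7, 32, 22, 12, 39, 14, 39, 44].
AVG = 294 / 10 (rounded to 2 dp).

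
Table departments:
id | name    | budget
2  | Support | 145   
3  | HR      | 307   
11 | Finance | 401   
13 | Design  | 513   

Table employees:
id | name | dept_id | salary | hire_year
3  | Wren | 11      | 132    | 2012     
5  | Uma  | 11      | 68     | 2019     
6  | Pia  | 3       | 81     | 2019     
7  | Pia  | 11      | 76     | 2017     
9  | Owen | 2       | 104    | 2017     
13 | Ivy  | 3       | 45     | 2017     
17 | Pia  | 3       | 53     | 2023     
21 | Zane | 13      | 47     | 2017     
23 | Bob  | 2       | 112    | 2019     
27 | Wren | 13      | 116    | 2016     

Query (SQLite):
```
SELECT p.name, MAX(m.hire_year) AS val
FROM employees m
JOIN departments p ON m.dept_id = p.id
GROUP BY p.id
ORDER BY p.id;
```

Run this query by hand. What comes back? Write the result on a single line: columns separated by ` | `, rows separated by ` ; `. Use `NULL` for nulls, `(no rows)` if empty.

Support | 2019 ; HR | 2023 ; Finance | 2019 ; Design | 2017

Join each employees row to its departments via dept_id.
Group joined rows by departments.id; compute MAX(m.hire_year) per group.
  2: ids {9, 23} → MAX(m.hire_year)=2019
  3: ids {6, 13, 17} → MAX(m.hire_year)=2023
  11: ids {3, 5, 7} → MAX(m.hire_year)=2019
  13: ids {21, 27} → MAX(m.hire_year)=2017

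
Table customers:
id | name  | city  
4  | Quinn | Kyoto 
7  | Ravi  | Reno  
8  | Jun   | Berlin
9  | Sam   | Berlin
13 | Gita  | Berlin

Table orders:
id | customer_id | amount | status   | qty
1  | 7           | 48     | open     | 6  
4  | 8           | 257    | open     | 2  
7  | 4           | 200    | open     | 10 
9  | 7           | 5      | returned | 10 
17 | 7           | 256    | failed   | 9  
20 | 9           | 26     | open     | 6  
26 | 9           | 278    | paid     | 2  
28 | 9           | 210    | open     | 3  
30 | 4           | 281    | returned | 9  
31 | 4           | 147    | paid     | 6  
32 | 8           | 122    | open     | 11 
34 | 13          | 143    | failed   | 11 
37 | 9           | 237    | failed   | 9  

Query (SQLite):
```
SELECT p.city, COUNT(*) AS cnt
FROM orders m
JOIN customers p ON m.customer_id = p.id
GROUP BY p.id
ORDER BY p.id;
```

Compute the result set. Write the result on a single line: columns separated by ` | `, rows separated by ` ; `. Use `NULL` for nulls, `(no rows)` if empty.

Kyoto | 3 ; Reno | 3 ; Berlin | 2 ; Berlin | 4 ; Berlin | 1

Join each orders row to its customers via customer_id.
Group joined rows by customers.id; compute COUNT(*) per group.
  4: ids {7, 30, 31} → COUNT(*)=3
  7: ids {1, 9, 17} → COUNT(*)=3
  8: ids {4, 32} → COUNT(*)=2
  9: ids {20, 26, 28, 37} → COUNT(*)=4
  13: ids {34} → COUNT(*)=1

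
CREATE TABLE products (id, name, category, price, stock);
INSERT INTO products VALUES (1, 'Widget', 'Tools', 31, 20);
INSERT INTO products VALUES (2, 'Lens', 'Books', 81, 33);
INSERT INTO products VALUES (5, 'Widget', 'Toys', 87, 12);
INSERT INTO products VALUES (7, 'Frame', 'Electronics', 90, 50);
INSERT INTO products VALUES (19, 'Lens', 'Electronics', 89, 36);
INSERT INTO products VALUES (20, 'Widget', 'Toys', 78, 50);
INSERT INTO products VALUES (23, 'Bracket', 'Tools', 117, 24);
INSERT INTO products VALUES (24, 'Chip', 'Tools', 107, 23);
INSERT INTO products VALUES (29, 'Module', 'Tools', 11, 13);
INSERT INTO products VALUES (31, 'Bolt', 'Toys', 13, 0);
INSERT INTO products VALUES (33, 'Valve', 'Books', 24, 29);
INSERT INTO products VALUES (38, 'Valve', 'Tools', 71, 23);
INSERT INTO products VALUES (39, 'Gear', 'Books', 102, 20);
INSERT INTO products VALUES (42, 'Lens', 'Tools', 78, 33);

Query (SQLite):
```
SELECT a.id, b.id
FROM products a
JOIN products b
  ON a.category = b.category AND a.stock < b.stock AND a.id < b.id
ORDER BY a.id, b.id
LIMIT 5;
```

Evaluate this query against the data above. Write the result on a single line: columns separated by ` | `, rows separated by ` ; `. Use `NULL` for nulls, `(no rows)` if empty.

1 | 23 ; 1 | 24 ; 1 | 38 ; 1 | 42 ; 5 | 20

Pairs (a,b) with same category, a.stock < b.stock, a.id < b.id.
category groups: Books:{2,33,39} Electronics:{7,19} Tools:{1,23,24,29,38,42} Toys:{5,20,31}
Ordered by (a.id, b.id); first 5.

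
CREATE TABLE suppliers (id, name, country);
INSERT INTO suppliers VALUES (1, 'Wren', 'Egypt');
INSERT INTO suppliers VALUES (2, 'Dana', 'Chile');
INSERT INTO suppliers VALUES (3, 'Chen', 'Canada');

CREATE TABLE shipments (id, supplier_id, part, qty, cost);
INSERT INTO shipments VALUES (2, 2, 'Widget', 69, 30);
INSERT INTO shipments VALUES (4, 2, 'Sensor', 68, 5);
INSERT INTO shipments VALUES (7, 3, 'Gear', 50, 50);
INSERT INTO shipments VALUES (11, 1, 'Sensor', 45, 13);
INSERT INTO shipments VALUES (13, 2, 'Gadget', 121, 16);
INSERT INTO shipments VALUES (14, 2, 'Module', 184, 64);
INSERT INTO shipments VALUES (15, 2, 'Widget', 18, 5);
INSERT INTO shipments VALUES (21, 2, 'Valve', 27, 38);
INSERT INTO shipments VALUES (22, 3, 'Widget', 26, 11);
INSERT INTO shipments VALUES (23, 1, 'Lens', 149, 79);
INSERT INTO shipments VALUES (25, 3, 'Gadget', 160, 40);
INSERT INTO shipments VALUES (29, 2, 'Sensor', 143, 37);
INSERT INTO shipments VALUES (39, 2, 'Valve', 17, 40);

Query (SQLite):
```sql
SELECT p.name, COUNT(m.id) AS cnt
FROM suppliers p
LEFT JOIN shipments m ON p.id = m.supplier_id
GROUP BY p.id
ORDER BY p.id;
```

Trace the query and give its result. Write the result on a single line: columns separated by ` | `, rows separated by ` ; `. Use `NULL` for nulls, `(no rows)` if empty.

Wren | 2 ; Dana | 8 ; Chen | 3

LEFT JOIN keeps every suppliers row; unmatched ones get NULL for shipments columns.
Group by suppliers.id and compute COUNT(m.id). COUNT(col) of an all-NULL group is 0.
  1: ids {11, 23} → COUNT(m.id)=2
  2: ids {2, 4, 13, 14, 15, 21, 29, 39} → COUNT(m.id)=8
  3: ids {7, 22, 25} → COUNT(m.id)=3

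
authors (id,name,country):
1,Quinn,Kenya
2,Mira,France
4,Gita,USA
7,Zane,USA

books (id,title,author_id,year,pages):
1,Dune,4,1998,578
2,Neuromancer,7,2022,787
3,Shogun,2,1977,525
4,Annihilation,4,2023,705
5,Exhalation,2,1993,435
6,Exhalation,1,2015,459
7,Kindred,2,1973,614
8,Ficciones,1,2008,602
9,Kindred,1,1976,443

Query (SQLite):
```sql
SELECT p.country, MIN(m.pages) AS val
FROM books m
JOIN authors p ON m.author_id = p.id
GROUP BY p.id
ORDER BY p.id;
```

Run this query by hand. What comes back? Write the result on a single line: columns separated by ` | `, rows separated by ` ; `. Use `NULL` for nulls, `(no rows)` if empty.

Kenya | 443 ; France | 435 ; USA | 578 ; USA | 787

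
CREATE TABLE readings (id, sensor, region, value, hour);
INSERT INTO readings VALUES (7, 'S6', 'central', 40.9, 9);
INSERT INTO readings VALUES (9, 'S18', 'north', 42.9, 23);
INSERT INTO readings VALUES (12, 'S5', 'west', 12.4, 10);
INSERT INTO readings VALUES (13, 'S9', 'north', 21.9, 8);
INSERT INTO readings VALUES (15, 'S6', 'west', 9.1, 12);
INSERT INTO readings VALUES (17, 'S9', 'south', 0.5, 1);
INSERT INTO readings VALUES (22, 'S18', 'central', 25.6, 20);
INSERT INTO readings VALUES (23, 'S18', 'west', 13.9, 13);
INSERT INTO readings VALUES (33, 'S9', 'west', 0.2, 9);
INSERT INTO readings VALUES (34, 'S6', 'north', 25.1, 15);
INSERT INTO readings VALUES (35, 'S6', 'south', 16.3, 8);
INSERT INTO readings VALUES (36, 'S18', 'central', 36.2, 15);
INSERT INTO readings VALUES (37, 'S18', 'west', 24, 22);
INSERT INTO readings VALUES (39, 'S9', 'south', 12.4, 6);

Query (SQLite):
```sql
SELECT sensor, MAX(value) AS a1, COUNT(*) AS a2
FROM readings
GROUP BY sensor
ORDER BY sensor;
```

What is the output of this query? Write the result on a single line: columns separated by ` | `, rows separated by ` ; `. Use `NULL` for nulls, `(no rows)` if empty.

Group readings by sensor.
Per group compute: MAX(value), COUNT(*).
  S18: ids {9, 22, 23, 36, 37} → MAX(value)=42.9, COUNT(*)=5
  S5: ids {12} → MAX(value)=12.4, COUNT(*)=1
  S6: ids {7, 15, 34, 35} → MAX(value)=40.9, COUNT(*)=4
  S9: ids {13, 17, 33, 39} → MAX(value)=21.9, COUNT(*)=4

S18 | 42.9 | 5 ; S5 | 12.4 | 1 ; S6 | 40.9 | 4 ; S9 | 21.9 | 4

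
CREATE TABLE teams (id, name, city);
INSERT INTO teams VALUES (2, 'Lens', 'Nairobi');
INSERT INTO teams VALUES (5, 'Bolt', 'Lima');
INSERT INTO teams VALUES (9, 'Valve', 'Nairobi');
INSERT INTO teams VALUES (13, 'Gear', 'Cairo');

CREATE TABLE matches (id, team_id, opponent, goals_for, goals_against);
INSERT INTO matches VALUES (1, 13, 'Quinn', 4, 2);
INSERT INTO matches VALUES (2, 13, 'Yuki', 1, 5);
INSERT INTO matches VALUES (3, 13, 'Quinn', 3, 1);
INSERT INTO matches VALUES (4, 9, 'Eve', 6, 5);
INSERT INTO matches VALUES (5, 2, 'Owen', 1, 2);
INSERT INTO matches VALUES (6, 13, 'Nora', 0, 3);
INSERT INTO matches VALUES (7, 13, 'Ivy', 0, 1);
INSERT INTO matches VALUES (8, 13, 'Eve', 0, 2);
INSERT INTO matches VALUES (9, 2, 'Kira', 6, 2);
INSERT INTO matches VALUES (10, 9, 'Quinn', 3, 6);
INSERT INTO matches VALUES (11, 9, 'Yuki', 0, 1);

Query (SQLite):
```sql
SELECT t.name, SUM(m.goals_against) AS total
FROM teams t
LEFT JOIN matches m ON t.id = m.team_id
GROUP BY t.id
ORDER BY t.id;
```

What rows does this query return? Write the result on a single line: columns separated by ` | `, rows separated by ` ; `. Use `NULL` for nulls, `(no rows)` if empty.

Lens | 4 ; Bolt | NULL ; Valve | 12 ; Gear | 14

LEFT JOIN keeps every teams row; unmatched ones get NULL for matches columns.
Group by teams.id and compute SUM(m.goals_against). SUM over an all-NULL group is NULL.
  2: ids {5, 9} → SUM(m.goals_against)=4
  5: ids {—} → SUM(m.goals_against)=NULL
  9: ids {4, 10, 11} → SUM(m.goals_against)=12
  13: ids {1, 2, 3, 6, 7, 8} → SUM(m.goals_against)=14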